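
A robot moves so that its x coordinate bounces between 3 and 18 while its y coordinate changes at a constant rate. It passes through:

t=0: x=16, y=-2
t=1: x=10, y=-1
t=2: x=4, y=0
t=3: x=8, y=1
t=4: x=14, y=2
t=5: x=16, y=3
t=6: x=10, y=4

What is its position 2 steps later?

x=8, y=6

The x coordinate reflects between 3 and 18, moving 6 per step.
  step 7: 10 → 4
  step 8: 4 → 8
The y coordinate changes by +1 each step: at step 8 it is 6.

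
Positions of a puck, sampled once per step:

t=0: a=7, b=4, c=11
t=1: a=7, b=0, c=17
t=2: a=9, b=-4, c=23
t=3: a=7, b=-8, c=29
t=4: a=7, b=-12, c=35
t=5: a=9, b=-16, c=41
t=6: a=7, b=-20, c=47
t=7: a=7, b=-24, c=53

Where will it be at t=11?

a=9, b=-40, c=77

The a coordinate repeats the cycle [7, 7, 9] with period 3; step 11 mod 3 = 2, giving 9.
The b coordinate changes by -4 each step, so at step 11 it is 4 + 11·(-4) = -40.
The c coordinate changes by +6 each step, so at step 11 it is 11 + 11·(6) = 77.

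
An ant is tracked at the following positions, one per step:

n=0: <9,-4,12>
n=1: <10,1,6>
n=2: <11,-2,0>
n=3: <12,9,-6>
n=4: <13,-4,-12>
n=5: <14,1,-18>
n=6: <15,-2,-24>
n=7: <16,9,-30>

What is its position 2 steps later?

<18,1,-42>

The first coordinate changes by +1 each step, so at step 9 it is 9 + 9·(1) = 18.
The second coordinate repeats the cycle [-4, 1, -2, 9] with period 4; step 9 mod 4 = 1, giving 1.
The third coordinate changes by -6 each step, so at step 9 it is 12 + 9·(-6) = -42.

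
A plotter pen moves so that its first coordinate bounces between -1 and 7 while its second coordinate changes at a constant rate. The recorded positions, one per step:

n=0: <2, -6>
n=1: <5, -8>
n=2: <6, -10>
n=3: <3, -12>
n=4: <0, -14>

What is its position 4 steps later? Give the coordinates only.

<4, -22>

The first coordinate reflects between -1 and 7, moving 3 per step.
  step 5: 0 → 1
  step 6: 1 → 4
  step 7: 4 → 7
  step 8: 7 → 4
The second coordinate changes by -2 each step: at step 8 it is -22.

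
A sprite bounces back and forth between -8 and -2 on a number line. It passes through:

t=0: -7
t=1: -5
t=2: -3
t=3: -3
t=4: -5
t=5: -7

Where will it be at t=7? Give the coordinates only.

The value reflects between -8 and -2, moving 2 per step.
  step 6: -7 → -7
  step 7: -7 → -5

-5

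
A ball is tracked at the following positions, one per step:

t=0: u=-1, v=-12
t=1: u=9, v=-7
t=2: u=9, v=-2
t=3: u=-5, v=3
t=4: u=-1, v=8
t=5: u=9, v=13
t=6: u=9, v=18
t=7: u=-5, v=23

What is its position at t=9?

U: cycles through -1, 9, 9, -5 every 4 steps. Step 9 lands at position 1 of the cycle → 9.
V: linear, +5 per step → 33 at step 9.

u=9, v=33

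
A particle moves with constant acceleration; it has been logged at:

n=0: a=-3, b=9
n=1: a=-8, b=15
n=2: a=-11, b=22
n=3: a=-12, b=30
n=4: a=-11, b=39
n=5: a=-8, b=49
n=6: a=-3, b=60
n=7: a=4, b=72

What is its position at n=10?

a=37, b=114

Taking differences between consecutive positions: (-5, +6), (-3, +7), (-1, +8), (+1, +9), (+3, +10), (+5, +11), (+7, +12). These grow by (+2, +1) each step.
step 8: a=4, b=72 + (+9, +13) → a=13, b=85
step 9: a=13, b=85 + (+11, +14) → a=24, b=99
step 10: a=24, b=99 + (+13, +15) → a=37, b=114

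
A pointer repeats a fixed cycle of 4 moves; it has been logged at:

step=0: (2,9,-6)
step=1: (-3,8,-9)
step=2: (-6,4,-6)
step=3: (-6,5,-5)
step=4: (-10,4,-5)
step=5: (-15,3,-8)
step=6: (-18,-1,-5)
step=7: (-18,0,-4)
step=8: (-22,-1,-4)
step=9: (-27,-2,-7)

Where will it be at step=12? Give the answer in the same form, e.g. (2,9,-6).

Step-to-step displacements: (-5,-1,-3), (-3,-4,+3), (+0,+1,+1), (-4,-1,+0), (-5,-1,-3), (-3,-4,+3), (+0,+1,+1), (-4,-1,+0), (-5,-1,-3) — a repeating cycle of length 4.
step 10: apply (-3,-4,+3) → (-30,-6,-4)
step 11: apply (+0,+1,+1) → (-30,-5,-3)
step 12: apply (-4,-1,+0) → (-34,-6,-3)

(-34,-6,-3)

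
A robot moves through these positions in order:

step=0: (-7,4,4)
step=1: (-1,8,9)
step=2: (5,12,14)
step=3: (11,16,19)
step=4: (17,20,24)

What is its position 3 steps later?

(35,32,39)

Constant displacement of (+6,+4,+5) per step.
step 5: (17,20,24) + (+6,+4,+5) → (23,24,29)
step 6: (23,24,29) + (+6,+4,+5) → (29,28,34)
step 7: (29,28,34) + (+6,+4,+5) → (35,32,39)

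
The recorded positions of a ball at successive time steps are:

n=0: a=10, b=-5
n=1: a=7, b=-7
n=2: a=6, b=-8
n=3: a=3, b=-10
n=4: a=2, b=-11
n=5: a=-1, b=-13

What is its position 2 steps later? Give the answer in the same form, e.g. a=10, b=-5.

a=-5, b=-16

Step-to-step displacements: (-3, -2), (-1, -1), (-3, -2), (-1, -1), (-3, -2) — a repeating cycle of length 2.
step 6: apply (-1, -1) → a=-2, b=-14
step 7: apply (-3, -2) → a=-5, b=-16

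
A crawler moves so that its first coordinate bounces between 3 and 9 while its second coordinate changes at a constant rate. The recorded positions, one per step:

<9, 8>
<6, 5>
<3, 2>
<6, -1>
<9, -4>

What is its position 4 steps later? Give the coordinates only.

The first coordinate reflects between 3 and 9, moving 3 per step.
  step 5: 9 → 6
  step 6: 6 → 3
  step 7: 3 → 6
  step 8: 6 → 9
The second coordinate changes by -3 each step: at step 8 it is -16.

<9, -16>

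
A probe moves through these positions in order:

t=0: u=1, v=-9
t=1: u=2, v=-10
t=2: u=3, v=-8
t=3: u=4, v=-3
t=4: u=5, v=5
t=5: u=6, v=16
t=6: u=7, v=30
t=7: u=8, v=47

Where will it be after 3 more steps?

First differences are (+1, -1), (+1, +2), (+1, +5), (+1, +8), (+1, +11), (+1, +14), (+1, +17); their common second difference is (+0, +3) (constant acceleration).
step 8: u=8, v=47 + (+1, +20) → u=9, v=67
step 9: u=9, v=67 + (+1, +23) → u=10, v=90
step 10: u=10, v=90 + (+1, +26) → u=11, v=116

u=11, v=116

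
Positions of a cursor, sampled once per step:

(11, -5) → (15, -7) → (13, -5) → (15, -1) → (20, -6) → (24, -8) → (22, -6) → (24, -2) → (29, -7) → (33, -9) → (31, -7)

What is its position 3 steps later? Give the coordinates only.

(42, -10)

Differencing gives (+4, -2), (-2, +2), (+2, +4), (+5, -5), (+4, -2), (-2, +2), (+2, +4), (+5, -5), (+4, -2), (-2, +2). This is the pattern (+4, -2), (-2, +2), (+2, +4), (+5, -5) repeated.
step 11: apply (+2, +4) → (33, -3)
step 12: apply (+5, -5) → (38, -8)
step 13: apply (+4, -2) → (42, -10)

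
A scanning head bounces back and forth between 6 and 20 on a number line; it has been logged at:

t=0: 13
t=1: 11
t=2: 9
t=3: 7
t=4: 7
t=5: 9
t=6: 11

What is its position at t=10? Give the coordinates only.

19

The value reflects between 6 and 20, moving 2 per step.
  step 7: 11 → 13
  step 8: 13 → 15
  step 9: 15 → 17
  step 10: 17 → 19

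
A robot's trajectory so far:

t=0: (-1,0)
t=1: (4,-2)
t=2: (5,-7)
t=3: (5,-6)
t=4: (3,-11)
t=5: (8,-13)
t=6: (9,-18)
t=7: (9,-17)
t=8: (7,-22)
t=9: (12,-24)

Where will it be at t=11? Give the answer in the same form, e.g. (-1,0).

(13,-28)

Step-to-step displacements: (+5,-2), (+1,-5), (+0,+1), (-2,-5), (+5,-2), (+1,-5), (+0,+1), (-2,-5), (+5,-2) — a repeating cycle of length 4.
step 10: apply (+1,-5) → (13,-29)
step 11: apply (+0,+1) → (13,-28)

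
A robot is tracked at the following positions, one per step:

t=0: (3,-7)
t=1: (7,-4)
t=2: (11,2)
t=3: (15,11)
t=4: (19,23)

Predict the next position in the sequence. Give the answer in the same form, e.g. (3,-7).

Successive displacements: (+4,+3), (+4,+6), (+4,+9), (+4,+12) — each changes by (+0,+3).
step 5: (19,23) + (+4,+15) → (23,38)

(23,38)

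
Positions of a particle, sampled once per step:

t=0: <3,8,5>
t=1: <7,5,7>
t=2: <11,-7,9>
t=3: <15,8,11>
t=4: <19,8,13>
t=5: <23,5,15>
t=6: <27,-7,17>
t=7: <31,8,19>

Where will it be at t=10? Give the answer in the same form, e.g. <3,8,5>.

<43,-7,25>

The first coordinate changes by +4 each step, so at step 10 it is 3 + 10·(4) = 43.
The second coordinate repeats the cycle [8, 5, -7, 8] with period 4; step 10 mod 4 = 2, giving -7.
The third coordinate changes by +2 each step, so at step 10 it is 5 + 10·(2) = 25.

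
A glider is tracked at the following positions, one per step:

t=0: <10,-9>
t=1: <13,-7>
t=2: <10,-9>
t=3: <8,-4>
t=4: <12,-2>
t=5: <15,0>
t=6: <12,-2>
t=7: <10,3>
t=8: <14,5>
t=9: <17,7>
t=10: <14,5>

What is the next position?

<12,10>

The moves between consecutive positions are <+3,+2>, <-3,-2>, <-2,+5>, <+4,+2>, <+3,+2>, <-3,-2>, <-2,+5>, <+4,+2>, <+3,+2>, <-3,-2>; they repeat the 4-cycle [<+3,+2>, <-3,-2>, <-2,+5>, <+4,+2>].
step 11: apply <-2,+5> → <12,10>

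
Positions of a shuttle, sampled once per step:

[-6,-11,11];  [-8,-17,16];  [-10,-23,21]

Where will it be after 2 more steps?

The position changes by [-2,-6,+5] every step.
step 3: [-10,-23,21] + [-2,-6,+5] → [-12,-29,26]
step 4: [-12,-29,26] + [-2,-6,+5] → [-14,-35,31]

[-14,-35,31]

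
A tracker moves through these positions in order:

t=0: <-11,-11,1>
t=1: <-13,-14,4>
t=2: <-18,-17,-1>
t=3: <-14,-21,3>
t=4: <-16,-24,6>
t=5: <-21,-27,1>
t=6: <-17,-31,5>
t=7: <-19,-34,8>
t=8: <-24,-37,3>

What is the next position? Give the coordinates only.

<-20,-41,7>

Step-to-step displacements: <-2,-3,+3>, <-5,-3,-5>, <+4,-4,+4>, <-2,-3,+3>, <-5,-3,-5>, <+4,-4,+4>, <-2,-3,+3>, <-5,-3,-5> — a repeating cycle of length 3.
step 9: apply <+4,-4,+4> → <-20,-41,7>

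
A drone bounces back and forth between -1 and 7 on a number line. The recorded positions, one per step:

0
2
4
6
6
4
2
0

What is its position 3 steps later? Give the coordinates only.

4

The value reflects between -1 and 7, moving 2 per step.
  step 8: 0 → 0
  step 9: 0 → 2
  step 10: 2 → 4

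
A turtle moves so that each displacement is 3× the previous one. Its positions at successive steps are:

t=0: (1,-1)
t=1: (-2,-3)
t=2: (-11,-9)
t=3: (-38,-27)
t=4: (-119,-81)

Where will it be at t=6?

The jumps are (-3,-2), (-9,-6), (-27,-18), (-81,-54) — a geometric progression with ratio 3.
step 5: (-119,-81) + (-243,-162) → (-362,-243)
step 6: (-362,-243) + (-729,-486) → (-1091,-729)

(-1091,-729)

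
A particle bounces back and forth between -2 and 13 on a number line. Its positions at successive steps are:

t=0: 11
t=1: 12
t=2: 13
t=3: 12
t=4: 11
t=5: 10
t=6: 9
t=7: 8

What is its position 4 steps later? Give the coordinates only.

4

The value reflects between -2 and 13, moving 1 per step.
  step 8: 8 → 7
  step 9: 7 → 6
  step 10: 6 → 5
  step 11: 5 → 4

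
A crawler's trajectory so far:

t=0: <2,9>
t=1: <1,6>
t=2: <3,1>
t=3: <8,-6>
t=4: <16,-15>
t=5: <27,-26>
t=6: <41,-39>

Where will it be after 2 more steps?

<78,-71>

First differences are <-1,-3>, <+2,-5>, <+5,-7>, <+8,-9>, <+11,-11>, <+14,-13>; their common second difference is <+3,-2> (constant acceleration).
step 7: <41,-39> + <+17,-15> → <58,-54>
step 8: <58,-54> + <+20,-17> → <78,-71>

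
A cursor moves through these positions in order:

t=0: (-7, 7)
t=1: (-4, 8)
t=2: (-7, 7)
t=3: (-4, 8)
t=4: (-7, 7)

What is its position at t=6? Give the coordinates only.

Step-to-step displacements: (+3, +1), (-3, -1), (+3, +1), (-3, -1); each is -1× the previous.
step 5: (-7, 7) + (+3, +1) → (-4, 8)
step 6: (-4, 8) + (-3, -1) → (-7, 7)

(-7, 7)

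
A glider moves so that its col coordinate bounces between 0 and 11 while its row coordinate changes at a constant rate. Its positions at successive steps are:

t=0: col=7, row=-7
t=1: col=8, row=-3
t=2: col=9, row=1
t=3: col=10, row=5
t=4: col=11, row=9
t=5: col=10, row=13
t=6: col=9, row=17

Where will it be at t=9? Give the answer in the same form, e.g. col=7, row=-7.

col=6, row=29

The col coordinate reflects between 0 and 11, moving 1 per step.
  step 7: 9 → 8
  step 8: 8 → 7
  step 9: 7 → 6
The row coordinate changes by +4 each step: at step 9 it is 29.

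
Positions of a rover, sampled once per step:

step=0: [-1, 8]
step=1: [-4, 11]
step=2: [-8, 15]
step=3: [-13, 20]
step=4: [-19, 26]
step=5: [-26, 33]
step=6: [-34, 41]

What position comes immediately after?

[-43, 50]

First differences are [-3, +3], [-4, +4], [-5, +5], [-6, +6], [-7, +7], [-8, +8]; their common second difference is [-1, +1] (constant acceleration).
step 7: [-34, 41] + [-9, +9] → [-43, 50]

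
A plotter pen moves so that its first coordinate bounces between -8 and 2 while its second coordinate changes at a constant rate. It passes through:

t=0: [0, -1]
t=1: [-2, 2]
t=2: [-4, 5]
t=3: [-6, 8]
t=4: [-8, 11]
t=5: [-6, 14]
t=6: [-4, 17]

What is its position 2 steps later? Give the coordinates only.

The first coordinate reflects between -8 and 2, moving 2 per step.
  step 7: -4 → -2
  step 8: -2 → 0
The second coordinate changes by +3 each step: at step 8 it is 23.

[0, 23]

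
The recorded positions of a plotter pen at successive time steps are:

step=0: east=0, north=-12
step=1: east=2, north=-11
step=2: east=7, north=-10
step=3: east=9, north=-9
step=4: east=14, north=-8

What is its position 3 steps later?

east=23, north=-5

Differencing gives (+2, +1), (+5, +1), (+2, +1), (+5, +1). This is the pattern (+2, +1), (+5, +1) repeated.
step 5: apply (+2, +1) → east=16, north=-7
step 6: apply (+5, +1) → east=21, north=-6
step 7: apply (+2, +1) → east=23, north=-5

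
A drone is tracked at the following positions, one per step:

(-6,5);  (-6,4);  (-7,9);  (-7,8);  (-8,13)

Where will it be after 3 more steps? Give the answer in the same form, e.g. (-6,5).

Step-to-step displacements: (+0,-1), (-1,+5), (+0,-1), (-1,+5) — a repeating cycle of length 2.
step 5: apply (+0,-1) → (-8,12)
step 6: apply (-1,+5) → (-9,17)
step 7: apply (+0,-1) → (-9,16)

(-9,16)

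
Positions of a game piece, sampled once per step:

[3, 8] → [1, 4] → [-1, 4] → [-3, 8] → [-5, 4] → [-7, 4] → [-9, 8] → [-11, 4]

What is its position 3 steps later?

First: linear, -2 per step → -17 at step 10.
Second: cycles through 8, 4, 4 every 3 steps. Step 10 lands at position 1 of the cycle → 4.

[-17, 4]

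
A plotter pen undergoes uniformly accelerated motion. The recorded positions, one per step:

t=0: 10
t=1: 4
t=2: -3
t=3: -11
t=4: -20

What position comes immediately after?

First differences are -6, -7, -8, -9; their common second difference is -1 (constant acceleration).
step 5: -20 − 10 → -30

-30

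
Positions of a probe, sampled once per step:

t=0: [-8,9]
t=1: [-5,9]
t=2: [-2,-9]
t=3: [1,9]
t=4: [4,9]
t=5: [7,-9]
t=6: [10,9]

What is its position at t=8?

The first coordinate changes by +3 each step, so at step 8 it is -8 + 8·(3) = 16.
The second coordinate repeats the cycle [9, 9, -9] with period 3; step 8 mod 3 = 2, giving -9.

[16,-9]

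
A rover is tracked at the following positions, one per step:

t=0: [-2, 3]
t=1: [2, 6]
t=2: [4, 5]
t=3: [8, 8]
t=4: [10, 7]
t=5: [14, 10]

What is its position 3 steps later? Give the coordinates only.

The moves between consecutive positions are [+4, +3], [+2, -1], [+4, +3], [+2, -1], [+4, +3]; they repeat the 2-cycle [[+4, +3], [+2, -1]].
step 6: apply [+2, -1] → [16, 9]
step 7: apply [+4, +3] → [20, 12]
step 8: apply [+2, -1] → [22, 11]

[22, 11]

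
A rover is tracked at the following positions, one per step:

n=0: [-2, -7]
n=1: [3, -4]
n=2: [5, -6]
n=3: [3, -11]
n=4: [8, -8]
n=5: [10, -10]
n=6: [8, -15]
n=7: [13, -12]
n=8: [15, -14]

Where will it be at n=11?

Step-to-step displacements: [+5, +3], [+2, -2], [-2, -5], [+5, +3], [+2, -2], [-2, -5], [+5, +3], [+2, -2] — a repeating cycle of length 3.
step 9: apply [-2, -5] → [13, -19]
step 10: apply [+5, +3] → [18, -16]
step 11: apply [+2, -2] → [20, -18]

[20, -18]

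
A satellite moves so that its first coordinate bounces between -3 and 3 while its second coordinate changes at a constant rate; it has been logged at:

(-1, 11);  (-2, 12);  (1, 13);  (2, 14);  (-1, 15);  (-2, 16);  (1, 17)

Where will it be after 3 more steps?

(-2, 20)

The first coordinate reflects between -3 and 3, moving 3 per step.
  step 7: 1 → 2
  step 8: 2 → -1
  step 9: -1 → -2
The second coordinate changes by +1 each step: at step 9 it is 20.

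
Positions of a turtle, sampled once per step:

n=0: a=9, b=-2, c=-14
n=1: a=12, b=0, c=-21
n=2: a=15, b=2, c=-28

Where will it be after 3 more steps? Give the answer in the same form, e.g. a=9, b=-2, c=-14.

The position changes by (+3,+2,-7) every step.
step 3: a=15, b=2, c=-28 + (+3,+2,-7) → a=18, b=4, c=-35
step 4: a=18, b=4, c=-35 + (+3,+2,-7) → a=21, b=6, c=-42
step 5: a=21, b=6, c=-42 + (+3,+2,-7) → a=24, b=8, c=-49

a=24, b=8, c=-49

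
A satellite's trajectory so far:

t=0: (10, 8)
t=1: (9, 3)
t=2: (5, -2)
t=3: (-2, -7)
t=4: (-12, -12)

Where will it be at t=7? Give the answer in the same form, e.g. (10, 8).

(-60, -27)

Successive displacements: (-1, -5), (-4, -5), (-7, -5), (-10, -5) — each changes by (-3, +0).
step 5: (-12, -12) + (-13, -5) → (-25, -17)
step 6: (-25, -17) + (-16, -5) → (-41, -22)
step 7: (-41, -22) + (-19, -5) → (-60, -27)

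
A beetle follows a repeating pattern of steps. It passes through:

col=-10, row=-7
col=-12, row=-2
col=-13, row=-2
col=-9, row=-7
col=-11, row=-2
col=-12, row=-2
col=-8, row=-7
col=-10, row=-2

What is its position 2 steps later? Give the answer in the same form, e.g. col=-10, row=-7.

col=-7, row=-7

Step-to-step displacements: (-2, +5), (-1, +0), (+4, -5), (-2, +5), (-1, +0), (+4, -5), (-2, +5) — a repeating cycle of length 3.
step 8: apply (-1, +0) → col=-11, row=-2
step 9: apply (+4, -5) → col=-7, row=-7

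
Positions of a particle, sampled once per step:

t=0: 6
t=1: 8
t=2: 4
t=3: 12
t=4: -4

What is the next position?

28

Consecutive displacements +2, -4, +8, -16 scale by a factor of -2 each step.
step 5: -4 + 32 → 28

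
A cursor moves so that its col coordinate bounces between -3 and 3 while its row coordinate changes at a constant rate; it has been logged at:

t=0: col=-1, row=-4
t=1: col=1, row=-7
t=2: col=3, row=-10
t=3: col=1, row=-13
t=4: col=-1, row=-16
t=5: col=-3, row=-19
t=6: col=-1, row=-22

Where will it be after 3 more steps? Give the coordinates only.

The col coordinate travels 2 per step and bounces off the walls at -3 and 3.
  step 7: -1 → 1
  step 8: 1 → 3
  step 9: 3 → 1
The row coordinate changes by -3 each step: at step 9 it is -31.

col=1, row=-31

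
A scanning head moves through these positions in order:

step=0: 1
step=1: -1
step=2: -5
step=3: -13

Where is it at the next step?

Consecutive displacements -2, -4, -8 scale by a factor of 2 each step.
step 4: -13 − 16 → -29

-29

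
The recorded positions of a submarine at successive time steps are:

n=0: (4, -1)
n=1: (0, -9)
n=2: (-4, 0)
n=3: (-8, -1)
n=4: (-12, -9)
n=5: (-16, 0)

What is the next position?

The first coordinate changes by -4 each step, so at step 6 it is 4 + 6·(-4) = -20.
The second coordinate repeats the cycle [-1, -9, 0] with period 3; step 6 mod 3 = 0, giving -1.

(-20, -1)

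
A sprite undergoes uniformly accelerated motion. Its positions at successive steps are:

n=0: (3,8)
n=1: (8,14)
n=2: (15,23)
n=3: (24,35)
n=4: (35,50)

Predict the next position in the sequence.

(48,68)

Successive displacements: (+5,+6), (+7,+9), (+9,+12), (+11,+15) — each changes by (+2,+3).
step 5: (35,50) + (+13,+18) → (48,68)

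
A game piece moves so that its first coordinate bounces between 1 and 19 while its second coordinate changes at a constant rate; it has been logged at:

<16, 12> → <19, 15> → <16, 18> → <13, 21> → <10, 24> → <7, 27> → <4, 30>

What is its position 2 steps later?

The first coordinate travels 3 per step and bounces off the walls at 1 and 19.
  step 7: 4 → 1
  step 8: 1 → 4
The second coordinate changes by +3 each step: at step 8 it is 36.

<4, 36>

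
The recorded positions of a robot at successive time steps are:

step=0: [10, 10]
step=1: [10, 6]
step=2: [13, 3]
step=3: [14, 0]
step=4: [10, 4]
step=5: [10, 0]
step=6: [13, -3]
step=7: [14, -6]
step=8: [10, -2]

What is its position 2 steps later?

Differencing gives [+0, -4], [+3, -3], [+1, -3], [-4, +4], [+0, -4], [+3, -3], [+1, -3], [-4, +4]. This is the pattern [+0, -4], [+3, -3], [+1, -3], [-4, +4] repeated.
step 9: apply [+0, -4] → [10, -6]
step 10: apply [+3, -3] → [13, -9]

[13, -9]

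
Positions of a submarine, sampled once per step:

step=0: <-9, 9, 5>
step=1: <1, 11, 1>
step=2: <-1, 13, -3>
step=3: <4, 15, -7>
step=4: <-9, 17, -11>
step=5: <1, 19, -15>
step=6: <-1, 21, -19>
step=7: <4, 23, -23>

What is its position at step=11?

<4, 31, -39>

The first coordinate repeats the cycle [-9, 1, -1, 4] with period 4; step 11 mod 4 = 3, giving 4.
The second coordinate changes by +2 each step, so at step 11 it is 9 + 11·(2) = 31.
The third coordinate changes by -4 each step, so at step 11 it is 5 + 11·(-4) = -39.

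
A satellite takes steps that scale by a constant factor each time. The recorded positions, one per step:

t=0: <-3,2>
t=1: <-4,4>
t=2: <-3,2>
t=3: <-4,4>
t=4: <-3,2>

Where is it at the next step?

The jumps are <-1,+2>, <+1,-2>, <-1,+2>, <+1,-2> — a geometric progression with ratio -1.
step 5: <-3,2> + <-1,+2> → <-4,4>

<-4,4>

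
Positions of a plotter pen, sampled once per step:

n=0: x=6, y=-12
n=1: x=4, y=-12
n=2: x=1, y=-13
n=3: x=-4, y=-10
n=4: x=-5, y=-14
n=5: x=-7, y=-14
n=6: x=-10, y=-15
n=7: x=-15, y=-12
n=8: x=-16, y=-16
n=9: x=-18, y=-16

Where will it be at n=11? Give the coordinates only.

Differencing gives (-2, +0), (-3, -1), (-5, +3), (-1, -4), (-2, +0), (-3, -1), (-5, +3), (-1, -4), (-2, +0). This is the pattern (-2, +0), (-3, -1), (-5, +3), (-1, -4) repeated.
step 10: apply (-3, -1) → x=-21, y=-17
step 11: apply (-5, +3) → x=-26, y=-14

x=-26, y=-14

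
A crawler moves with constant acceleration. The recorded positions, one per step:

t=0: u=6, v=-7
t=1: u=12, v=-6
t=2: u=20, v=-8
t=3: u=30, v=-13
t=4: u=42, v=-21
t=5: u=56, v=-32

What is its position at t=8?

First differences are (+6, +1), (+8, -2), (+10, -5), (+12, -8), (+14, -11); their common second difference is (+2, -3) (constant acceleration).
step 6: u=56, v=-32 + (+16, -14) → u=72, v=-46
step 7: u=72, v=-46 + (+18, -17) → u=90, v=-63
step 8: u=90, v=-63 + (+20, -20) → u=110, v=-83

u=110, v=-83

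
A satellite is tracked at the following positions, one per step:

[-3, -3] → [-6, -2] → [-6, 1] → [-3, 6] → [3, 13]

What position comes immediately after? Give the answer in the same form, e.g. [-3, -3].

Successive displacements: [-3, +1], [+0, +3], [+3, +5], [+6, +7] — each changes by [+3, +2].
step 5: [3, 13] + [+9, +9] → [12, 22]

[12, 22]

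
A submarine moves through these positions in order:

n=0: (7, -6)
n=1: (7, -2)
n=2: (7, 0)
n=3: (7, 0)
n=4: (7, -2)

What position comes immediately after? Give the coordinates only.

Successive displacements: (+0, +4), (+0, +2), (+0, +0), (+0, -2) — each changes by (+0, -2).
step 5: (7, -2) + (+0, -4) → (7, -6)

(7, -6)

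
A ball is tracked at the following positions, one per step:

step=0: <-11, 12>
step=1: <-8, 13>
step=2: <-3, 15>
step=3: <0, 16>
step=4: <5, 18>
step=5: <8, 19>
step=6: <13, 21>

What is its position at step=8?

Differencing gives <+3, +1>, <+5, +2>, <+3, +1>, <+5, +2>, <+3, +1>, <+5, +2>. This is the pattern <+3, +1>, <+5, +2> repeated.
step 7: apply <+3, +1> → <16, 22>
step 8: apply <+5, +2> → <21, 24>

<21, 24>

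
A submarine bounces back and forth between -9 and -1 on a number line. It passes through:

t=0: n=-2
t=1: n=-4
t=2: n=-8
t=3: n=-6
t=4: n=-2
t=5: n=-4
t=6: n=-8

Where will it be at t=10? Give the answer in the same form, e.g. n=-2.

n=-8

The value reflects between -9 and -1, moving 4 per step.
  step 7: -8 → -6
  step 8: -6 → -2
  step 9: -2 → -4
  step 10: -4 → -8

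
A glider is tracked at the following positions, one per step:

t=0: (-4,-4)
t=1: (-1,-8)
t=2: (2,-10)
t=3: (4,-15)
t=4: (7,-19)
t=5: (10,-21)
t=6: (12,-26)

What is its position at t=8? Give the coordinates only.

Step-to-step displacements: (+3,-4), (+3,-2), (+2,-5), (+3,-4), (+3,-2), (+2,-5) — a repeating cycle of length 3.
step 7: apply (+3,-4) → (15,-30)
step 8: apply (+3,-2) → (18,-32)

(18,-32)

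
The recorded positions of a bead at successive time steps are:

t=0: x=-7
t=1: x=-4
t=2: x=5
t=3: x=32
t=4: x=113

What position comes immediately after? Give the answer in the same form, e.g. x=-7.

Consecutive displacements +3, +9, +27, +81 scale by a factor of 3 each step.
step 5: 113 + 243 → x=356

x=356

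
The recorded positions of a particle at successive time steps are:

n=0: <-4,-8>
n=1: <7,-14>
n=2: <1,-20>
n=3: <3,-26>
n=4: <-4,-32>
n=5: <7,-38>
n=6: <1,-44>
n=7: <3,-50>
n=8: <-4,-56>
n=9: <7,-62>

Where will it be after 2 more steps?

<3,-74>

The first coordinate repeats the cycle [-4, 7, 1, 3] with period 4; step 11 mod 4 = 3, giving 3.
The second coordinate changes by -6 each step, so at step 11 it is -8 + 11·(-6) = -74.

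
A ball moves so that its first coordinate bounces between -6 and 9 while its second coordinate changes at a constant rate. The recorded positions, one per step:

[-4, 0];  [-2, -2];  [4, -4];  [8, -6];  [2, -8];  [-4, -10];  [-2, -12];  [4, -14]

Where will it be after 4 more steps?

The first coordinate reflects between -6 and 9, moving 6 per step.
  step 8: 4 → 8
  step 9: 8 → 2
  step 10: 2 → -4
  step 11: -4 → -2
The second coordinate changes by -2 each step: at step 11 it is -22.

[-2, -22]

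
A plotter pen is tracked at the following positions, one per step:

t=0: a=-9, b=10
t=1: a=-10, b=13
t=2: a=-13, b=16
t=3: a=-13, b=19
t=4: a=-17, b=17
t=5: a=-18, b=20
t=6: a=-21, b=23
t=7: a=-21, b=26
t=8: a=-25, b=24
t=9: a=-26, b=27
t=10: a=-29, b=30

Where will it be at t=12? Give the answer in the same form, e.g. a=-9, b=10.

a=-33, b=31

The moves between consecutive positions are (-1,+3), (-3,+3), (+0,+3), (-4,-2), (-1,+3), (-3,+3), (+0,+3), (-4,-2), (-1,+3), (-3,+3); they repeat the 4-cycle [(-1,+3), (-3,+3), (+0,+3), (-4,-2)].
step 11: apply (+0,+3) → a=-29, b=33
step 12: apply (-4,-2) → a=-33, b=31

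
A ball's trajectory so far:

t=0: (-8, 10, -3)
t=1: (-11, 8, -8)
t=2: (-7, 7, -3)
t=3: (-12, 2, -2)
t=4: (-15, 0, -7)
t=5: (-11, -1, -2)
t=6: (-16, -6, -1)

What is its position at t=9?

The moves between consecutive positions are (-3, -2, -5), (+4, -1, +5), (-5, -5, +1), (-3, -2, -5), (+4, -1, +5), (-5, -5, +1); they repeat the 3-cycle [(-3, -2, -5), (+4, -1, +5), (-5, -5, +1)].
step 7: apply (-3, -2, -5) → (-19, -8, -6)
step 8: apply (+4, -1, +5) → (-15, -9, -1)
step 9: apply (-5, -5, +1) → (-20, -14, 0)

(-20, -14, 0)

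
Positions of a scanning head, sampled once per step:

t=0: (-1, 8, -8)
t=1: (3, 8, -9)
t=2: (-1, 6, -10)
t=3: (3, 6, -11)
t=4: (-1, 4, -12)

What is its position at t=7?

Differencing gives (+4, +0, -1), (-4, -2, -1), (+4, +0, -1), (-4, -2, -1). This is the pattern (+4, +0, -1), (-4, -2, -1) repeated.
step 5: apply (+4, +0, -1) → (3, 4, -13)
step 6: apply (-4, -2, -1) → (-1, 2, -14)
step 7: apply (+4, +0, -1) → (3, 2, -15)

(3, 2, -15)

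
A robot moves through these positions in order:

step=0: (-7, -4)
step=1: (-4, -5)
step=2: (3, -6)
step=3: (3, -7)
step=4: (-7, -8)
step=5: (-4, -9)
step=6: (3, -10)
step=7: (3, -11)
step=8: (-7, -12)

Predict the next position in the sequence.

(-4, -13)

The first coordinate repeats the cycle [-7, -4, 3, 3] with period 4; step 9 mod 4 = 1, giving -4.
The second coordinate changes by -1 each step, so at step 9 it is -4 + 9·(-1) = -13.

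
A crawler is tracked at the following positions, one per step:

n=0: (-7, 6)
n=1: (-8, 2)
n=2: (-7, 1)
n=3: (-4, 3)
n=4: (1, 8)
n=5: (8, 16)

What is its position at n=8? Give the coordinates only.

(41, 58)

First differences are (-1, -4), (+1, -1), (+3, +2), (+5, +5), (+7, +8); their common second difference is (+2, +3) (constant acceleration).
step 6: (8, 16) + (+9, +11) → (17, 27)
step 7: (17, 27) + (+11, +14) → (28, 41)
step 8: (28, 41) + (+13, +17) → (41, 58)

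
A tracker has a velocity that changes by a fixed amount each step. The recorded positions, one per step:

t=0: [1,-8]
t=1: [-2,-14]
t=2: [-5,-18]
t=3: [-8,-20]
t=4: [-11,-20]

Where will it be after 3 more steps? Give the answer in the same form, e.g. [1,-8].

[-20,-8]

Successive displacements: [-3,-6], [-3,-4], [-3,-2], [-3,+0] — each changes by [+0,+2].
step 5: [-11,-20] + [-3,+2] → [-14,-18]
step 6: [-14,-18] + [-3,+4] → [-17,-14]
step 7: [-17,-14] + [-3,+6] → [-20,-8]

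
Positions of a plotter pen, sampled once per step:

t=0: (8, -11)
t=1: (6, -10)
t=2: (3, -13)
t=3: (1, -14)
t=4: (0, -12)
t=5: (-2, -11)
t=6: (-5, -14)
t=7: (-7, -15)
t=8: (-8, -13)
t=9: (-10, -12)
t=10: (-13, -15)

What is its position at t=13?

The moves between consecutive positions are (-2, +1), (-3, -3), (-2, -1), (-1, +2), (-2, +1), (-3, -3), (-2, -1), (-1, +2), (-2, +1), (-3, -3); they repeat the 4-cycle [(-2, +1), (-3, -3), (-2, -1), (-1, +2)].
step 11: apply (-2, -1) → (-15, -16)
step 12: apply (-1, +2) → (-16, -14)
step 13: apply (-2, +1) → (-18, -13)

(-18, -13)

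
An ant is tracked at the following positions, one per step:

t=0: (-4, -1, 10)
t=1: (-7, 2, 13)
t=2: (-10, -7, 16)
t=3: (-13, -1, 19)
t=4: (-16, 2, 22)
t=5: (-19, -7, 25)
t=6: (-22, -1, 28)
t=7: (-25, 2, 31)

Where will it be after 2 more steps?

(-31, -1, 37)

First: linear, -3 per step → -31 at step 9.
Second: cycles through -1, 2, -7 every 3 steps. Step 9 lands at position 0 of the cycle → -1.
Third: linear, +3 per step → 37 at step 9.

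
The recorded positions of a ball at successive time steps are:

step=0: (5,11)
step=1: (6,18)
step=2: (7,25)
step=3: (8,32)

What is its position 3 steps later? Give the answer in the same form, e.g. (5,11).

Each step adds (+1,+7) to the position.
step 4: (8,32) + (+1,+7) → (9,39)
step 5: (9,39) + (+1,+7) → (10,46)
step 6: (10,46) + (+1,+7) → (11,53)

(11,53)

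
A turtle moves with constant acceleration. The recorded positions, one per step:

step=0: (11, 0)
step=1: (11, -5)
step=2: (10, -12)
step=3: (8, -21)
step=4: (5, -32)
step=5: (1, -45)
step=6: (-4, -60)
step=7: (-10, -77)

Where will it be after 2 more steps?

(-25, -117)

First differences are (+0, -5), (-1, -7), (-2, -9), (-3, -11), (-4, -13), (-5, -15), (-6, -17); their common second difference is (-1, -2) (constant acceleration).
step 8: (-10, -77) + (-7, -19) → (-17, -96)
step 9: (-17, -96) + (-8, -21) → (-25, -117)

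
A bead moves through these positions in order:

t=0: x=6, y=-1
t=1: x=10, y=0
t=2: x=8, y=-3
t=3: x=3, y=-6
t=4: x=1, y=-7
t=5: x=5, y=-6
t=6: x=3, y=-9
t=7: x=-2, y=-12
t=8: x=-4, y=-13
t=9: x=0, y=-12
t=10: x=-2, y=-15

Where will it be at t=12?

Step-to-step displacements: (+4,+1), (-2,-3), (-5,-3), (-2,-1), (+4,+1), (-2,-3), (-5,-3), (-2,-1), (+4,+1), (-2,-3) — a repeating cycle of length 4.
step 11: apply (-5,-3) → x=-7, y=-18
step 12: apply (-2,-1) → x=-9, y=-19

x=-9, y=-19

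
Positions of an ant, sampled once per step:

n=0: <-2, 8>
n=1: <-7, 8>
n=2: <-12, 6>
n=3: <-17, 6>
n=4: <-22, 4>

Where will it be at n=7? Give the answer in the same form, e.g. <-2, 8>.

<-37, 2>

Differencing gives <-5, +0>, <-5, -2>, <-5, +0>, <-5, -2>. This is the pattern <-5, +0>, <-5, -2> repeated.
step 5: apply <-5, +0> → <-27, 4>
step 6: apply <-5, -2> → <-32, 2>
step 7: apply <-5, +0> → <-37, 2>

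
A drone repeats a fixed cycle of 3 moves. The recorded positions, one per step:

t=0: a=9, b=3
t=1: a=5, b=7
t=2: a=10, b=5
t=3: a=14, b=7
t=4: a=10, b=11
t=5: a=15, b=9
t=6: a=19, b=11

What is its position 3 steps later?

a=24, b=15

Differencing gives (-4, +4), (+5, -2), (+4, +2), (-4, +4), (+5, -2), (+4, +2). This is the pattern (-4, +4), (+5, -2), (+4, +2) repeated.
step 7: apply (-4, +4) → a=15, b=15
step 8: apply (+5, -2) → a=20, b=13
step 9: apply (+4, +2) → a=24, b=15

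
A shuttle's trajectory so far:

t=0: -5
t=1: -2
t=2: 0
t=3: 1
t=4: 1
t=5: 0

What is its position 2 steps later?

-5

Taking differences between consecutive positions: +3, +2, +1, +0, -1. These grow by -1 each step.
step 6: 0 − 2 → -2
step 7: -2 − 3 → -5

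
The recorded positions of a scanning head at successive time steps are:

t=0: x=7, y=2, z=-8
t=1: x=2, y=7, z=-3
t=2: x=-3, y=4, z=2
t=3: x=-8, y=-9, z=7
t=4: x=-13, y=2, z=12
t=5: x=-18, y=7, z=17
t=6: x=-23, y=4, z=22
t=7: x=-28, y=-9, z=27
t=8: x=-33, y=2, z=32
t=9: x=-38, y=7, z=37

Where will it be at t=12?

x=-53, y=2, z=52

The x coordinate changes by -5 each step, so at step 12 it is 7 + 12·(-5) = -53.
The y coordinate repeats the cycle [2, 7, 4, -9] with period 4; step 12 mod 4 = 0, giving 2.
The z coordinate changes by +5 each step, so at step 12 it is -8 + 12·(5) = 52.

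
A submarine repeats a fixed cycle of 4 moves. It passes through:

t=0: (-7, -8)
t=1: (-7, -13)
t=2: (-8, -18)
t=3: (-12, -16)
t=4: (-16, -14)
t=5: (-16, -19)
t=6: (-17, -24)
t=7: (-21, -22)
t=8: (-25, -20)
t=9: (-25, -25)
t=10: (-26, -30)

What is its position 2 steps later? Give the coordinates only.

(-34, -26)

The moves between consecutive positions are (+0, -5), (-1, -5), (-4, +2), (-4, +2), (+0, -5), (-1, -5), (-4, +2), (-4, +2), (+0, -5), (-1, -5); they repeat the 4-cycle [(+0, -5), (-1, -5), (-4, +2), (-4, +2)].
step 11: apply (-4, +2) → (-30, -28)
step 12: apply (-4, +2) → (-34, -26)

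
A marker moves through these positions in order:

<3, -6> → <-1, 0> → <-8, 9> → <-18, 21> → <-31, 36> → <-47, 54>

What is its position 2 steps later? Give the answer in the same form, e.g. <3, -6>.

<-88, 99>

Successive displacements: <-4, +6>, <-7, +9>, <-10, +12>, <-13, +15>, <-16, +18> — each changes by <-3, +3>.
step 6: <-47, 54> + <-19, +21> → <-66, 75>
step 7: <-66, 75> + <-22, +24> → <-88, 99>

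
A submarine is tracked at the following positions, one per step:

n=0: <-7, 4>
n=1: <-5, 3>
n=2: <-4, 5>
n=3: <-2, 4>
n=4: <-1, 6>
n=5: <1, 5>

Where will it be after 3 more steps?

<5, 8>

The moves between consecutive positions are <+2, -1>, <+1, +2>, <+2, -1>, <+1, +2>, <+2, -1>; they repeat the 2-cycle [<+2, -1>, <+1, +2>].
step 6: apply <+1, +2> → <2, 7>
step 7: apply <+2, -1> → <4, 6>
step 8: apply <+1, +2> → <5, 8>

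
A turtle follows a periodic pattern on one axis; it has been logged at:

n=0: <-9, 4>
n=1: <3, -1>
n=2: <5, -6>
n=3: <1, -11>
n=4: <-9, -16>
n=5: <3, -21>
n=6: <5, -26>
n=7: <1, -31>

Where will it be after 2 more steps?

The first coordinate repeats the cycle [-9, 3, 5, 1] with period 4; step 9 mod 4 = 1, giving 3.
The second coordinate changes by -5 each step, so at step 9 it is 4 + 9·(-5) = -41.

<3, -41>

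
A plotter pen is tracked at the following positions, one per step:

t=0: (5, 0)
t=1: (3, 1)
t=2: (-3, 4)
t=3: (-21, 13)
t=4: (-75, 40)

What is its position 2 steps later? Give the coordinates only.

(-723, 364)

Step-to-step displacements: (-2, +1), (-6, +3), (-18, +9), (-54, +27); each is 3× the previous.
step 5: (-75, 40) + (-162, +81) → (-237, 121)
step 6: (-237, 121) + (-486, +243) → (-723, 364)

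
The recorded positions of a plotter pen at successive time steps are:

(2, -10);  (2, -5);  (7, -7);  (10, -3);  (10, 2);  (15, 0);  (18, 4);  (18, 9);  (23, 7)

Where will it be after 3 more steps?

(31, 14)

Differencing gives (+0, +5), (+5, -2), (+3, +4), (+0, +5), (+5, -2), (+3, +4), (+0, +5), (+5, -2). This is the pattern (+0, +5), (+5, -2), (+3, +4) repeated.
step 9: apply (+3, +4) → (26, 11)
step 10: apply (+0, +5) → (26, 16)
step 11: apply (+5, -2) → (31, 14)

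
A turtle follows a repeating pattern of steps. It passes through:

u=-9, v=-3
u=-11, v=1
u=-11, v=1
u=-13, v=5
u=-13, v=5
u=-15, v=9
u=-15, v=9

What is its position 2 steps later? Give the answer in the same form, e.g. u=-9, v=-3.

The moves between consecutive positions are (-2, +4), (+0, +0), (-2, +4), (+0, +0), (-2, +4), (+0, +0); they repeat the 2-cycle [(-2, +4), (+0, +0)].
step 7: apply (-2, +4) → u=-17, v=13
step 8: apply (+0, +0) → u=-17, v=13

u=-17, v=13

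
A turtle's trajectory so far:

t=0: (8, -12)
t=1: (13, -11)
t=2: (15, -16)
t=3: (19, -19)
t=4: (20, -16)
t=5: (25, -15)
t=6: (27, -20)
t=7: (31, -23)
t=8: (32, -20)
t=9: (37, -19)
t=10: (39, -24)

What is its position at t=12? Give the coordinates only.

(44, -24)

The moves between consecutive positions are (+5, +1), (+2, -5), (+4, -3), (+1, +3), (+5, +1), (+2, -5), (+4, -3), (+1, +3), (+5, +1), (+2, -5); they repeat the 4-cycle [(+5, +1), (+2, -5), (+4, -3), (+1, +3)].
step 11: apply (+4, -3) → (43, -27)
step 12: apply (+1, +3) → (44, -24)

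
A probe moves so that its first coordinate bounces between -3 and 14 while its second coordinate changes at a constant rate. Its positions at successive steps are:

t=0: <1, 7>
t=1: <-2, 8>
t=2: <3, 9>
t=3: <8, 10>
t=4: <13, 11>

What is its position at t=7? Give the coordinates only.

The first coordinate reflects between -3 and 14, moving 5 per step.
  step 5: 13 → 10
  step 6: 10 → 5
  step 7: 5 → 0
The second coordinate changes by +1 each step: at step 7 it is 14.

<0, 14>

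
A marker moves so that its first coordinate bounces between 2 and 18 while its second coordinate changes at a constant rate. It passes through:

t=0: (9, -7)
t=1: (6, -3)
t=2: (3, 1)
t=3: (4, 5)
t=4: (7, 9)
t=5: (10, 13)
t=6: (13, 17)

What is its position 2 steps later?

The first coordinate reflects between 2 and 18, moving 3 per step.
  step 7: 13 → 16
  step 8: 16 → 17
The second coordinate changes by +4 each step: at step 8 it is 25.

(17, 25)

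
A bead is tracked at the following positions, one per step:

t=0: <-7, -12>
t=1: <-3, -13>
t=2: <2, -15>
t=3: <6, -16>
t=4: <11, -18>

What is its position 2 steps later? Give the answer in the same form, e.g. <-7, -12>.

<20, -21>

Differencing gives <+4, -1>, <+5, -2>, <+4, -1>, <+5, -2>. This is the pattern <+4, -1>, <+5, -2> repeated.
step 5: apply <+4, -1> → <15, -19>
step 6: apply <+5, -2> → <20, -21>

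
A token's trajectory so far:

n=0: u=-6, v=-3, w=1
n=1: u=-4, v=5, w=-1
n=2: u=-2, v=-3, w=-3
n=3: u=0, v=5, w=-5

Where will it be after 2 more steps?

u=4, v=5, w=-9

The u coordinate changes by +2 each step, so at step 5 it is -6 + 5·(2) = 4.
The v coordinate repeats the cycle [-3, 5] with period 2; step 5 mod 2 = 1, giving 5.
The w coordinate changes by -2 each step, so at step 5 it is 1 + 5·(-2) = -9.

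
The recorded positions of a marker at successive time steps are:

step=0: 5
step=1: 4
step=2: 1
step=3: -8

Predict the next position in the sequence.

-35

The jumps are -1, -3, -9 — a geometric progression with ratio 3.
step 4: -8 − 27 → -35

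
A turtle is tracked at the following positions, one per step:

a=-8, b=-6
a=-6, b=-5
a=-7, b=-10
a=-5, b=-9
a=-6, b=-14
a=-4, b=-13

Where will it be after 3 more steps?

Differencing gives (+2,+1), (-1,-5), (+2,+1), (-1,-5), (+2,+1). This is the pattern (+2,+1), (-1,-5) repeated.
step 6: apply (-1,-5) → a=-5, b=-18
step 7: apply (+2,+1) → a=-3, b=-17
step 8: apply (-1,-5) → a=-4, b=-22

a=-4, b=-22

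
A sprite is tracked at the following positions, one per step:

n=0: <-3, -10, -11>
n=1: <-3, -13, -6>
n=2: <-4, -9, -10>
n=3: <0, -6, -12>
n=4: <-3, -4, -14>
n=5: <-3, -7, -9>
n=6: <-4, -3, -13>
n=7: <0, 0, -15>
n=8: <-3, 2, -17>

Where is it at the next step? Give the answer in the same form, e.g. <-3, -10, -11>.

<-3, -1, -12>

Differencing gives <+0, -3, +5>, <-1, +4, -4>, <+4, +3, -2>, <-3, +2, -2>, <+0, -3, +5>, <-1, +4, -4>, <+4, +3, -2>, <-3, +2, -2>. This is the pattern <+0, -3, +5>, <-1, +4, -4>, <+4, +3, -2>, <-3, +2, -2> repeated.
step 9: apply <+0, -3, +5> → <-3, -1, -12>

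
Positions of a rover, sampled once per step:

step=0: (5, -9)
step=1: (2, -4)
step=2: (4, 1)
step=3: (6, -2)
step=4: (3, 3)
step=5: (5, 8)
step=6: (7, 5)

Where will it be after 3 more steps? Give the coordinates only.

(8, 12)

Differencing gives (-3, +5), (+2, +5), (+2, -3), (-3, +5), (+2, +5), (+2, -3). This is the pattern (-3, +5), (+2, +5), (+2, -3) repeated.
step 7: apply (-3, +5) → (4, 10)
step 8: apply (+2, +5) → (6, 15)
step 9: apply (+2, -3) → (8, 12)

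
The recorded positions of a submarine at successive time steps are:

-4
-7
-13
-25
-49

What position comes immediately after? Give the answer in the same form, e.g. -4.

-97

The jumps are -3, -6, -12, -24 — a geometric progression with ratio 2.
step 5: -49 − 48 → -97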